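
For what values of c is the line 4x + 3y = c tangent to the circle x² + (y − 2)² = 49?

For a tangent, require d(centre, line) = r = 7.
|4·0 + 3·2 − c| / √25 = 7
|c − (6)| = 7·5, so c = 41 or c = −29.

c = −29 or c = 41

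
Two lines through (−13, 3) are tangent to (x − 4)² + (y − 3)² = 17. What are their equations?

Let a tangent through (−13, 3) have slope m. Its distance from (4, 3) must equal √17:
[m·(17) − (0)]² = 17(m² + 1)
16m² − 1 = 0, so m = −1/4 or m = 1/4.
With m = −1/4: x + 4y = −1. With m = 1/4: x − 4y = −25.

x + 4y = −1 and x − 4y = −25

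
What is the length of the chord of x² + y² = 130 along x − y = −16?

The distance from (0, 0) to the line is 16/√2, and r² = 130.
Half the chord is √(r² − d²) = √(2), so the full chord is 2√2.

2√2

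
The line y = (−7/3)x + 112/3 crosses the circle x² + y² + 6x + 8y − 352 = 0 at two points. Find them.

From the line, y = (112 − 7x)/3. Substituting:
58x² − 1682x + 12064 = 0  ⟹  x² − 29x + 208 = 0
x = 16 or x = 13, giving (16, 0) and (13, 7).

(13, 7) and (16, 0)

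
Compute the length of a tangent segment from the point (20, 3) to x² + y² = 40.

With centre O = (0, 0), |OP|² = 409 and r² = 40.
By the tangent–radius right angle, tangent length = √(|PO|² − r²) = √369 = 3√41.

3√41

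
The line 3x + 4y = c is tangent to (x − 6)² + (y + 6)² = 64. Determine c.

c = −46 or c = 34

For a tangent, require d(centre, line) = r = 8.
|3·6 + 4·(−6) − c| / √25 = 8
|c − (−6)| = 8·5, so c = 34 or c = −46.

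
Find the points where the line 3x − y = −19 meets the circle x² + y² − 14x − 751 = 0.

(−13, −20) and (3, 28)

Substitute y = 3x + 19:
10x² + 100x − 390 = 0  ⟹  x² + 10x − 39 = 0
x = 3 or x = −13, giving (3, 28) and (−13, −20).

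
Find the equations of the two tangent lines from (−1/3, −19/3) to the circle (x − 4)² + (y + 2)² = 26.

5x + y = −8 and x + 5y = −32

Write the tangent as mx − y + (−19/3 − m·(−1/3)) = 0 and set its distance from the centre to √26:
(13/3m − (13/3))² = 26(m² + 1)
5m² + 26m + 5 = 0, so m = −5 or m = −1/5.
With m = −5: 5x + y = −8. With m = −1/5: x + 5y = −32.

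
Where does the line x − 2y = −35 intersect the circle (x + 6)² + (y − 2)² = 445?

(−27, 4) and (5, 20)

From the line, y = (35 + x)/2. Substituting:
5x² + 110x − 675 = 0  ⟹  x² + 22x − 135 = 0
x = 5 or x = −27, giving (5, 20) and (−27, 4).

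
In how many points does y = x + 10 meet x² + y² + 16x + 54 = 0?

2

Substituting the line into the circle gives 2x² + 36x + 154 = 0.
Discriminant = (36)² − 4·2·(154) = 64 > 0.
Two real roots: the line is a secant.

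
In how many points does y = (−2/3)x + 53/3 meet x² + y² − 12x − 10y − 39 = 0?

2

Centre (6, 5), r² = 100. Distance² from centre to line = (−26)²/13 = 52.
Since d² < r², the line cuts the circle twice.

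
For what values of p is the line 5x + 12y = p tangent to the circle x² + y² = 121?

Tangency holds when the distance from the centre (0, 0) to the line equals the radius 11:
|5·0 + 12·0 − p| / √169 = 11
|p| = 11·13, so p = 143 or p = −143.

p = −143 or p = 143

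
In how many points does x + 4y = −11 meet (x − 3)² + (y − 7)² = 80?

0

Centre (3, 7), r² = 80. Distance² from centre to line = (42)²/17 = 1764/17.
Since d² > r², the line lies outside the circle.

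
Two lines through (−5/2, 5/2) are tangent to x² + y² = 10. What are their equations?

x − 3y = −10 and 3x − y = −10

Let a tangent through (−5/2, 5/2) have slope m. Its distance from (0, 0) must equal √10:
(5/2m − (−5/2))² = 10(m² + 1)
3m² − 10m + 3 = 0, so m = 1/3 or m = 3.
Through (−5/2, 5/2) these give x − 3y = −10 and 3x − y = −10.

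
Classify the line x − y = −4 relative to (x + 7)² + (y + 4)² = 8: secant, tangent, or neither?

d² = (1·(−7) − 1·(−4) − (−4))²/2 = 1/2; r² = 8.
Since d² < r², the line cuts the circle twice.

secant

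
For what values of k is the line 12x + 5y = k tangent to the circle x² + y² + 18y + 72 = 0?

Tangency holds when the distance from the centre (0, −9) to the line equals the radius 3:
|12·0 + 5·(−9) − k| / √169 = 3
|k − (−45)| = 3·13, so k = −6 or k = −84.

k = −84 or k = −6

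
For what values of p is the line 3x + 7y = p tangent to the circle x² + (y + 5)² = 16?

p = −35 ± 4√58

The line touches the circle iff its distance from (0, −5) is 4:
|3·0 + 7·(−5) − p| / √58 = 4
|p − (−35)| = 4√58.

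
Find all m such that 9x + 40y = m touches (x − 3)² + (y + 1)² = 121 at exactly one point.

For a tangent, require d(centre, line) = r = 11.
|9·3 + 40·(−1) − m| / √1681 = 11
|m − (−13)| = 11·41, so m = 438 or m = −464.

m = −464 or m = 438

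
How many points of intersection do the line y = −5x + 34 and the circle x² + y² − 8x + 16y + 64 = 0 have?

0

d² = (5·4 + 1·(−8) − (34))²/26 = 242/13; r² = 16.
Since d² > r², the line lies outside the circle.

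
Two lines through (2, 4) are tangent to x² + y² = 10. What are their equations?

A line y − (4) = m(x − (2)) is tangent when its distance from (0, 0) is √10:
(−2m − (−4))² = 10(m² + 1)
3m² + 8m − 3 = 0, so m = 1/3 or m = −3.
Through (2, 4) these give x − 3y = −10 and 3x + y = 10.

x − 3y = −10 and 3x + y = 10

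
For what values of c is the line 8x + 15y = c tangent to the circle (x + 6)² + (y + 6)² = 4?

For a tangent, require d(centre, line) = r = 2.
|8·(−6) + 15·(−6) − c| / √289 = 2
|c − (−138)| = 2·17, so c = −104 or c = −172.

c = −172 or c = −104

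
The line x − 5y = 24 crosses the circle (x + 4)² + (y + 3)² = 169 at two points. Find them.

Express y = (−24 + x)/5 and substitute into the circle:
26x² + 182x − 3744 = 0  ⟹  x² + 7x − 144 = 0
x = 9 or x = −16, giving (9, −3) and (−16, −8).

(−16, −8) and (9, −3)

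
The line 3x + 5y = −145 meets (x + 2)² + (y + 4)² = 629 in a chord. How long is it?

5√34

Centre (−2, −4), r² = 629. Perpendicular distance d from centre to line = |119| / √34 = 119/√34.
Chord = 2√(r² − d²) = 2·√(425/2) = 5√34.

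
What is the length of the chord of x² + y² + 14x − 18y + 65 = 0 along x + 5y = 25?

From the line, y = (25 − x)/5. Substituting:
26x² + 390x = 0  ⟹  x² + 15x = 0
x = 0 or x = −15, giving (0, 5) and (−15, 8).
Chord length = distance between (0, 5) and (−15, 8) = √234 = 3√26.

3√26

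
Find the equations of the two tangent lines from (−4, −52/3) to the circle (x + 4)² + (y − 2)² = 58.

7x + 3y = −80 and 7x − 3y = 24

Write the tangent as mx − y + (−52/3 − m·(−4)) = 0 and set its distance from the centre to √58:
[m·(0) − (58/3)]² = 58(m² + 1)
9m² − 49 = 0, so m = −7/3 or m = 7/3.
Through (−4, −52/3) these give 7x + 3y = −80 and 7x − 3y = 24.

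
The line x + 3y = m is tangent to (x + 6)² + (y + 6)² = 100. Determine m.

For a tangent, require d(centre, line) = r = 10.
|1·(−6) + 3·(−6) − m| / √10 = 10
|m − (−24)| = 10√10.

m = −24 ± 10√10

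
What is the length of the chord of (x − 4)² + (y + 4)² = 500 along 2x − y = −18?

16√5

Substitute y = 2x + 18:
5x² + 80x = 0  ⟹  x² + 16x = 0
x = 0 or x = −16, giving (0, 18) and (−16, −14).
Chord length = distance between (0, 18) and (−16, −14) = √1280 = 16√5.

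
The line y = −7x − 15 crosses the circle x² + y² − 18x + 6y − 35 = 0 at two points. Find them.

From the line, y = −7x − 15. Substituting:
50x² + 150x + 100 = 0  ⟹  x² + 3x + 2 = 0
x = −1 or x = −2, giving (−1, −8) and (−2, −1).

(−2, −1) and (−1, −8)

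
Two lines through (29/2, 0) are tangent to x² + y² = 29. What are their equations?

2x − 5y = 29 and 2x + 5y = 29

Write the tangent as mx − y + (0 − m·(29/2)) = 0 and set its distance from the centre to √29:
[m·(−29/2) − (0)]² = 29(m² + 1)
25m² − 4 = 0, so m = 2/5 or m = −2/5.
Through (29/2, 0) these give 2x − 5y = 29 and 2x + 5y = 29.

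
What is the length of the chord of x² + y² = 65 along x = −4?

The line gives x = −4. Substituting into the circle:
y² − 49 = 0
y = 7 or y = −7, giving (−4, 7) and (−4, −7).
Chord length = distance between (−4, 7) and (−4, −7) = √196 = 14.

14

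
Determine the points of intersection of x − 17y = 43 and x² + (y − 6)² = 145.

Substitute y = (−43 + x)/17:
290x² − 290x − 20880 = 0  ⟹  x² − x − 72 = 0
x = 9 or x = −8, giving (9, −2) and (−8, −3).

(−8, −3) and (9, −2)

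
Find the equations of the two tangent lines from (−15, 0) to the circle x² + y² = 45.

x + 2y = −15 and x − 2y = −15

Let a tangent through (−15, 0) have slope m. Its distance from (0, 0) must equal 3√5:
(15m − (0))² = 45(m² + 1)
4m² − 1 = 0, so m = −1/2 or m = 1/2.
With m = −1/2: x + 2y = −15. With m = 1/2: x − 2y = −15.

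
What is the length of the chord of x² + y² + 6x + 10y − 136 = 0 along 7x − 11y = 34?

2√170

Centre (−3, −5), r² = 170. Perpendicular distance d from centre to line = |0| / √170 = 0/√170.
Half the chord is √(r² − d²) = √(170), so the full chord is 2√170.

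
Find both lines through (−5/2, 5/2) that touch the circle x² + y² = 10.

A line y − (5/2) = m(x − (−5/2)) is tangent when its distance from (0, 0) is √10:
[m·(5/2) − (−5/2)]² = 10(m² + 1)
3m² − 10m + 3 = 0, so m = 3 or m = 1/3.
With m = 3: 3x − y = −10. With m = 1/3: x − 3y = −10.

3x − y = −10 and x − 3y = −10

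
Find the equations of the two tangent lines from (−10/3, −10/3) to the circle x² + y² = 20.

Let a tangent through (−10/3, −10/3) have slope m. Its distance from (0, 0) must equal 2√5:
[m·(10/3) − (10/3)]² = 20(m² + 1)
2m² + 5m + 2 = 0, so m = −1/2 or m = −2.
With m = −1/2: x + 2y = −10. With m = −2: 2x + y = −10.

x + 2y = −10 and 2x + y = −10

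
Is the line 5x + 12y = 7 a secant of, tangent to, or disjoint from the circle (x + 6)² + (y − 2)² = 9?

Substituting the line into the circle gives 169x² + 1898x + 4177 = 0.
Discriminant = (1898)² − 4·169·(4177) = 778752 > 0.
Two real roots: the line is a secant.

secant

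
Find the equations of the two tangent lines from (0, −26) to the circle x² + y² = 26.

5x − y = 26 and 5x + y = −26

A line y − (−26) = m(x − (0)) is tangent when its distance from (0, 0) is √26:
[m·(0) − (26)]² = 26(m² + 1)
m² − 25 = 0, so m = 5 or m = −5.
With m = 5: 5x − y = 26. With m = −5: 5x + y = −26.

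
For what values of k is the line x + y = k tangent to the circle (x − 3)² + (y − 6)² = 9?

k = 9 ± 3√2

Tangency holds when the distance from the centre (3, 6) to the line equals the radius 3:
|1·3 + 1·6 − k| / √2 = 3
|k − (9)| = 3√2.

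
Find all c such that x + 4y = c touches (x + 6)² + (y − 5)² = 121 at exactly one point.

c = 14 ± 11√17

Tangency holds when the distance from the centre (−6, 5) to the line equals the radius 11:
|1·(−6) + 4·5 − c| / √17 = 11
|c − (14)| = 11√17.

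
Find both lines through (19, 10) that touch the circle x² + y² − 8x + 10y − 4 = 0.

Write the tangent as mx − y + (10 − m·(19)) = 0 and set its distance from the centre to 3√5:
[m·(−15) − (−15)]² = 45(m² + 1)
2m² − 5m + 2 = 0, so m = 1/2 or m = 2.
Through (19, 10) these give x − 2y = −1 and 2x − y = 28.

x − 2y = −1 and 2x − y = 28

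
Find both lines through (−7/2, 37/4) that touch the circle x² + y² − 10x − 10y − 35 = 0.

9x − 2y = −50 and 7x − 6y = −80

A line y − (37/4) = m(x − (−7/2)) is tangent when its distance from (5, 5) is √85:
[m·(17/2) − (−17/4)]² = 85(m² + 1)
12m² − 68m + 63 = 0, so m = 9/2 or m = 7/6.
With m = 9/2: 9x − 2y = −50. With m = 7/6: 7x − 6y = −80.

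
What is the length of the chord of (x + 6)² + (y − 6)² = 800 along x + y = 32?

Express y = −x + 32 and substitute into the circle:
2x² − 40x − 88 = 0  ⟹  x² − 20x − 44 = 0
x = 22 or x = −2, giving (22, 10) and (−2, 34).
|(22, 10) − (−2, 34)| = √((24)² + (−24)²) = 24√2.

24√2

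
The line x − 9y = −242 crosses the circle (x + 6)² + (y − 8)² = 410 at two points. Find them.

(−17, 25) and (1, 27)

Express y = (242 + x)/9 and substitute into the circle:
82x² + 1312x − 1394 = 0  ⟹  x² + 16x − 17 = 0
x = 1 or x = −17, giving (1, 27) and (−17, 25).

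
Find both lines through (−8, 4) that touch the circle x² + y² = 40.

3x + y = −20 and x − 3y = −20

A line y − (4) = m(x − (−8)) is tangent when its distance from (0, 0) is 2√10:
(8m − (−4))² = 40(m² + 1)
3m² + 8m − 3 = 0, so m = −3 or m = 1/3.
Through (−8, 4) these give 3x + y = −20 and x − 3y = −20.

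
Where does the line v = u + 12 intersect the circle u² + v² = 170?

Substitute v = u + 12:
2u² + 24u − 26 = 0  ⟹  u² + 12u − 13 = 0
u = 1 or u = −13, giving (1, 13) and (−13, −1).

(−13, −1) and (1, 13)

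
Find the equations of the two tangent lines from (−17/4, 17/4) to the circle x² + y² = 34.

5x − 3y = −34 and 3x − 5y = −34

Write the tangent as mx − y + (17/4 − m·(−17/4)) = 0 and set its distance from the centre to √34:
(17/4m − (−17/4))² = 34(m² + 1)
15m² − 34m + 15 = 0, so m = 5/3 or m = 3/5.
With m = 5/3: 5x − 3y = −34. With m = 3/5: 3x − 5y = −34.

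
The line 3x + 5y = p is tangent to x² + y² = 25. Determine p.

p = ±5√34

For a tangent, require d(centre, line) = r = 5.
|3·0 + 5·0 − p| / √34 = 5
|p| = 5√34.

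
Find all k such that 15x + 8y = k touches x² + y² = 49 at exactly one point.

Tangency holds when the distance from the centre (0, 0) to the line equals the radius 7:
|15·0 + 8·0 − k| / √289 = 7
|k| = 7·17, so k = 119 or k = −119.

k = −119 or k = 119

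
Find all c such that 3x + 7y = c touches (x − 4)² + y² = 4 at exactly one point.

Tangency holds when the distance from the centre (4, 0) to the line equals the radius 2:
|3·4 + 7·0 − c| / √58 = 2
|c − (12)| = 2√58.

c = 12 ± 2√58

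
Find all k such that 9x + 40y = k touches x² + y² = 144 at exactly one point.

k = −492 or k = 492

Tangency holds when the distance from the centre (0, 0) to the line equals the radius 12:
|9·0 + 40·0 − k| / √1681 = 12
|k| = 12·41, so k = 492 or k = −492.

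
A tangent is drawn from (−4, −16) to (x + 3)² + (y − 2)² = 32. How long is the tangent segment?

Centre (−3, 2), r² = 32. |PO|² = (−1)² + (−18)² = 325.
By the tangent–radius right angle, tangent length = √(|PO|² − r²) = √293.

√293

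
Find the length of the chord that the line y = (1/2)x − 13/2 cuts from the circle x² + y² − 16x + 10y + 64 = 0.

The distance from (8, −5) to the line is 5/√5, and r² = 25.
Half the chord is √(r² − d²) = √(20), so the full chord is 4√5.

4√5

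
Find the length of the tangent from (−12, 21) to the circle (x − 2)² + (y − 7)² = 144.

The centre is (2, 7) and r = 12. The square of the distance from P to the centre is 196 + 196 = 392.
By the tangent–radius right angle, tangent length = √(|PO|² − r²) = √248 = 2√62.

2√62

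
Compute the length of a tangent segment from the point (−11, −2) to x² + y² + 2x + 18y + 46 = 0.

The centre is (−1, −9) and r = 6. The square of the distance from P to the centre is 100 + 49 = 149.
By the tangent–radius right angle, tangent length = √(|PO|² − r²) = √113.

√113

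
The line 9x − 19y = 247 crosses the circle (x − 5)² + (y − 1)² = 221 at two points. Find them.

(0, −13) and (19, −4)

Express y = (−247 + 9x)/19 and substitute into the circle:
442x² − 8398x = 0  ⟹  x² − 19x = 0
x = 19 or x = 0, giving (19, −4) and (0, −13).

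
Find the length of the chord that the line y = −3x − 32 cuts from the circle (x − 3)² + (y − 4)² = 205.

√10

From the line, y = −3x − 32. Substituting:
10x² + 210x + 1100 = 0  ⟹  x² + 21x + 110 = 0
x = −10 or x = −11, giving (−10, −2) and (−11, 1).
|(−10, −2) − (−11, 1)| = √((1)² + (−3)²) = √10.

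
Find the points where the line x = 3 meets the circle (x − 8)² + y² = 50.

The line gives x = 3. Substituting into the circle:
y² − 25 = 0
y = 5 or y = −5, giving (3, 5) and (3, −5).

(3, −5) and (3, 5)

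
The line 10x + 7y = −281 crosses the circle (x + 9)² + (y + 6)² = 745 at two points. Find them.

(−33, 7) and (−5, −33)

Express y = (−281 − 10x)/7 and substitute into the circle:
149x² + 5662x + 24585 = 0  ⟹  x² + 38x + 165 = 0
x = −5 or x = −33, giving (−5, −33) and (−33, 7).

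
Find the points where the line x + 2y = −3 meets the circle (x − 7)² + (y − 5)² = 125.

(−3, 0) and (9, −6)

From the line, y = (−3 − x)/2. Substituting:
5x² − 30x − 135 = 0  ⟹  x² − 6x − 27 = 0
x = 9 or x = −3, giving (9, −6) and (−3, 0).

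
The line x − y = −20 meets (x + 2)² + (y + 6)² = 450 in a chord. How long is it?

The distance from (−2, −6) to the line is 24/√2, and r² = 450.
Chord = 2√(r² − d²) = 2·√(162) = 18√2.

18√2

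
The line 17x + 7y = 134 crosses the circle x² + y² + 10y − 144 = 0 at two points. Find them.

(5, 7) and (12, −10)

From the line, y = (134 − 17x)/7. Substituting:
338x² − 5746x + 20280 = 0  ⟹  x² − 17x + 60 = 0
x = 12 or x = 5, giving (12, −10) and (5, 7).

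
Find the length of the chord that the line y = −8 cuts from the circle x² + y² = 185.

From the line, y = −8. Substituting:
x² − 121 = 0
x = 11 or x = −11, giving (11, −8) and (−11, −8).
Chord length = distance between (11, −8) and (−11, −8) = √484 = 22.

22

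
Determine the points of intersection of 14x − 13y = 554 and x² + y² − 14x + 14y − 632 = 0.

From the line, y = (−554 + 14x)/13. Substituting:
365x² − 15330x + 99280 = 0  ⟹  x² − 42x + 272 = 0
x = 34 or x = 8, giving (34, −6) and (8, −34).

(8, −34) and (34, −6)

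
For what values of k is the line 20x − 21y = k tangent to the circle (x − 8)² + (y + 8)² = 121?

The line touches the circle iff its distance from (8, −8) is 11:
|20·8 − 21·(−8) − k| / √841 = 11
|k − (328)| = 11·29, so k = 647 or k = 9.

k = 9 or k = 647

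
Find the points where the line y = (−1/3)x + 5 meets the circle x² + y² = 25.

(0, 5) and (3, 4)

Express y = (15 − x)/3 and substitute into the circle:
10x² − 30x = 0  ⟹  x² − 3x = 0
x = 3 or x = 0, giving (3, 4) and (0, 5).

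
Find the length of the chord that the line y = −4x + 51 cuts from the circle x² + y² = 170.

2√17

Substitute y = −4x + 51:
17x² − 408x + 2431 = 0  ⟹  x² − 24x + 143 = 0
x = 13 or x = 11, giving (13, −1) and (11, 7).
|(13, −1) − (11, 7)| = √((2)² + (−8)²) = 2√17.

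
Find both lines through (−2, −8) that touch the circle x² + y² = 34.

Let a tangent through (−2, −8) have slope m. Its distance from (0, 0) must equal √34:
(2m − (8))² = 34(m² + 1)
15m² + 16m − 15 = 0, so m = −5/3 or m = 3/5.
Through (−2, −8) these give 5x + 3y = −34 and 3x − 5y = 34.

5x + 3y = −34 and 3x − 5y = 34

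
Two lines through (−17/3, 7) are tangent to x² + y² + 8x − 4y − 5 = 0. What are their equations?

Let a tangent through (−17/3, 7) have slope m. Its distance from (−4, 2) must equal 5:
(5/3m − (−5))² = 25(m² + 1)
4m² − 3m = 0, so m = 0 or m = 3/4.
With m = 0: y = 7. With m = 3/4: 3x − 4y = −45.

y = 7 and 3x − 4y = −45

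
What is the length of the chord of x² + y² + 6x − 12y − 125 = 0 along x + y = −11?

The distance from (−3, 6) to the line is 14/√2, and r² = 170.
Half the chord is √(r² − d²) = √(72), so the full chord is 12√2.

12√2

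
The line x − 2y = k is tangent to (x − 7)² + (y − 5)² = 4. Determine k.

k = −3 ± 2√5

The line touches the circle iff its distance from (7, 5) is 2:
|1·7 − 2·5 − k| / √5 = 2
|k − (−3)| = 2√5.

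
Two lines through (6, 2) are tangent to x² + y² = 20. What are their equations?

Write the tangent as mx − y + (2 − m·(6)) = 0 and set its distance from the centre to 2√5:
(−6m − (−2))² = 20(m² + 1)
2m² − 3m − 2 = 0, so m = 2 or m = −1/2.
With m = 2: 2x − y = 10. With m = −1/2: x + 2y = 10.

2x − y = 10 and x + 2y = 10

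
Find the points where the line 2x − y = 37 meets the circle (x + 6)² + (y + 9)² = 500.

(4, −29) and (16, −5)

From the line, y = 2x − 37. Substituting:
5x² − 100x + 320 = 0  ⟹  x² − 20x + 64 = 0
x = 16 or x = 4, giving (16, −5) and (4, −29).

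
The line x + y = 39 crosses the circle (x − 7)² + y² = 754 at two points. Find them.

Express y = −x + 39 and substitute into the circle:
2x² − 92x + 816 = 0  ⟹  x² − 46x + 408 = 0
x = 34 or x = 12, giving (34, 5) and (12, 27).

(12, 27) and (34, 5)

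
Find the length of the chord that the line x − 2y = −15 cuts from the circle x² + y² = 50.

Centre (0, 0), r² = 50. Perpendicular distance d from centre to line = |15| / √5 = 15/√5.
Half the chord is √(r² − d²) = √(5), so the full chord is 2√5.

2√5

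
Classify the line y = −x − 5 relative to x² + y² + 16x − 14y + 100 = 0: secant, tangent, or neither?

Centre (−8, 7), r² = 13. Distance² from centre to line = (4)²/2 = 8.
Since d² < r², the line cuts the circle twice.

secant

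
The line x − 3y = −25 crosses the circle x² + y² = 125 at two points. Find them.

(−10, 5) and (5, 10)

From the line, y = (25 + x)/3. Substituting:
10x² + 50x − 500 = 0  ⟹  x² + 5x − 50 = 0
x = 5 or x = −10, giving (5, 10) and (−10, 5).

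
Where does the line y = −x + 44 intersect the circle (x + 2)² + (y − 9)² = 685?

Substitute y = −x + 44:
2x² − 66x + 544 = 0  ⟹  x² − 33x + 272 = 0
x = 17 or x = 16, giving (17, 27) and (16, 28).

(16, 28) and (17, 27)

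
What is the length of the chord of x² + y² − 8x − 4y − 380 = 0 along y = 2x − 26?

16√5

From the line, y = 2x − 26. Substituting:
5x² − 120x + 400 = 0  ⟹  x² − 24x + 80 = 0
x = 20 or x = 4, giving (20, 14) and (4, −18).
Chord length = distance between (20, 14) and (4, −18) = √1280 = 16√5.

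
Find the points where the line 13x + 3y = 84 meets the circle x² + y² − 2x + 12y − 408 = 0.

Substitute y = (84 − 13x)/3:
178x² − 2670x + 6408 = 0  ⟹  x² − 15x + 36 = 0
x = 12 or x = 3, giving (12, −24) and (3, 15).

(3, 15) and (12, −24)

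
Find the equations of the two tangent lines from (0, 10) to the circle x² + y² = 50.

Write the tangent as mx − y + (10 − m·(0)) = 0 and set its distance from the centre to 5√2:
(0m − (−10))² = 50(m² + 1)
m² − 1 = 0, so m = 1 or m = −1.
With m = 1: x − y = −10. With m = −1: x + y = 10.

x − y = −10 and x + y = 10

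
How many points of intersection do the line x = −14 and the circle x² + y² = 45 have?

Substituting the line into the circle gives y² + 151 = 0.
Discriminant = (0)² − 4·1·(151) = −604 < 0.
No real roots: the line does not meet the circle.

0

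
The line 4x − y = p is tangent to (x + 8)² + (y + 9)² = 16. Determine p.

p = −23 ± 4√17

Tangency holds when the distance from the centre (−8, −9) to the line equals the radius 4:
|4·(−8) − 1·(−9) − p| / √17 = 4
|p − (−23)| = 4√17.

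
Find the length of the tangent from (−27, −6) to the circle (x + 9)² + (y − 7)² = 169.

With centre O = (−9, 7), |OP|² = 493 and r² = 169.
The tangent meets the radius at right angles, so tangent² = |PO|² − r² = 493 − 169 = 324.

18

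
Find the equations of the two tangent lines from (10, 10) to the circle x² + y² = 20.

x − 2y = −10 and 2x − y = 10

Let a tangent through (10, 10) have slope m. Its distance from (0, 0) must equal 2√5:
(−10m − (−10))² = 20(m² + 1)
2m² − 5m + 2 = 0, so m = 1/2 or m = 2.
With m = 1/2: x − 2y = −10. With m = 2: 2x − y = 10.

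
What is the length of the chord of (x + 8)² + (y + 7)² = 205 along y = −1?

From the line, y = −1. Substituting:
x² + 16x − 105 = 0
x = 5 or x = −21, giving (5, −1) and (−21, −1).
Chord length = distance between (5, −1) and (−21, −1) = √676 = 26.

26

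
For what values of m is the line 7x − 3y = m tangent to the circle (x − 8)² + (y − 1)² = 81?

Tangency holds when the distance from the centre (8, 1) to the line equals the radius 9:
|7·8 − 3·1 − m| / √58 = 9
|m − (53)| = 9√58.

m = 53 ± 9√58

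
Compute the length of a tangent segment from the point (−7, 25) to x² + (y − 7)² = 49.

18

Centre (0, 7), r² = 49. |PO|² = (−7)² + (18)² = 373.
By the tangent–radius right angle, tangent length = √(|PO|² − r²) = √324 = 18.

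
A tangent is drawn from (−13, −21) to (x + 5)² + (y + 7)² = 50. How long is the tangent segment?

√210

The centre is (−5, −7) and r = 5√2. The square of the distance from P to the centre is 64 + 196 = 260.
By the tangent–radius right angle, tangent length = √(|PO|² − r²) = √210.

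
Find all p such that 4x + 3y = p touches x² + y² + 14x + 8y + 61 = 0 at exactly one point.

Tangency holds when the distance from the centre (−7, −4) to the line equals the radius 2:
|4·(−7) + 3·(−4) − p| / √25 = 2
|p − (−40)| = 2·5, so p = −30 or p = −50.

p = −50 or p = −30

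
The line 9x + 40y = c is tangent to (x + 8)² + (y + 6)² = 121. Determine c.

Tangency holds when the distance from the centre (−8, −6) to the line equals the radius 11:
|9·(−8) + 40·(−6) − c| / √1681 = 11
|c − (−312)| = 11·41, so c = 139 or c = −763.

c = −763 or c = 139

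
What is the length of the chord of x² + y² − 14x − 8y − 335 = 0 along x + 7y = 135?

Substitute y = (135 − x)/7:
50x² − 900x − 5750 = 0  ⟹  x² − 18x − 115 = 0
x = 23 or x = −5, giving (23, 16) and (−5, 20).
Chord length = distance between (23, 16) and (−5, 20) = √800 = 20√2.

20√2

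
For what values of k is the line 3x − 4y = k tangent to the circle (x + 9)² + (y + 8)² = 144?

k = −55 or k = 65

For a tangent, require d(centre, line) = r = 12.
|3·(−9) − 4·(−8) − k| / √25 = 12
|k − (5)| = 12·5, so k = 65 or k = −55.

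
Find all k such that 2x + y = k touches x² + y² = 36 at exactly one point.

k = ±6√5

The line touches the circle iff its distance from (0, 0) is 6:
|2·0 + 1·0 − k| / √5 = 6
|k| = 6√5.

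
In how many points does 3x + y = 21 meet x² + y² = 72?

d² = (3·0 + 1·0 − (21))²/10 = 441/10; r² = 72.
Since d² < r², the line cuts the circle twice.

2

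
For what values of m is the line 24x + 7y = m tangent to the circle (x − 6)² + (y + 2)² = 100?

m = −120 or m = 380

The line touches the circle iff its distance from (6, −2) is 10:
|24·6 + 7·(−2) − m| / √625 = 10
|m − (130)| = 10·25, so m = 380 or m = −120.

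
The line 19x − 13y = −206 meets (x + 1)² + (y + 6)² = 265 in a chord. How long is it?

Express y = (206 + 19x)/13 and substitute into the circle:
530x² + 11130x + 36040 = 0  ⟹  x² + 21x + 68 = 0
x = −4 or x = −17, giving (−4, 10) and (−17, −9).
|(−4, 10) − (−17, −9)| = √((13)² + (19)²) = √530.

√530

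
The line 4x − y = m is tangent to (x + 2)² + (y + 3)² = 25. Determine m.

m = −5 ± 5√17

The line touches the circle iff its distance from (−2, −3) is 5:
|4·(−2) − 1·(−3) − m| / √17 = 5
|m − (−5)| = 5√17.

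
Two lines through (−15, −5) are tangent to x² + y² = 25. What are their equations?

Write the tangent as mx − y + (−5 − m·(−15)) = 0 and set its distance from the centre to 5:
(15m − (5))² = 25(m² + 1)
4m² − 3m = 0, so m = 0 or m = 3/4.
With m = 0: y = −5. With m = 3/4: 3x − 4y = −25.

y = −5 and 3x − 4y = −25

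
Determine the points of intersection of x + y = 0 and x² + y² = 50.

(−5, 5) and (5, −5)

Substitute y = −x:
2x² − 50 = 0  ⟹  x² − 25 = 0
x = 5 or x = −5, giving (5, −5) and (−5, 5).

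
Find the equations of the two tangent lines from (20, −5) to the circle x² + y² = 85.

6x + 7y = 85 and 2x − 9y = 85

Write the tangent as mx − y + (−5 − m·(20)) = 0 and set its distance from the centre to √85:
(−20m − (5))² = 85(m² + 1)
63m² + 40m − 12 = 0, so m = −6/7 or m = 2/9.
Through (20, −5) these give 6x + 7y = 85 and 2x − 9y = 85.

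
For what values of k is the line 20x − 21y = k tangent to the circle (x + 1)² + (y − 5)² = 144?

Tangency holds when the distance from the centre (−1, 5) to the line equals the radius 12:
|20·(−1) − 21·5 − k| / √841 = 12
|k − (−125)| = 12·29, so k = 223 or k = −473.

k = −473 or k = 223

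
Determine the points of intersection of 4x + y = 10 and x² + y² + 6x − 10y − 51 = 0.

(−1, 14) and (3, −2)

Substitute y = −4x + 10:
17x² − 34x − 51 = 0  ⟹  x² − 2x − 3 = 0
x = 3 or x = −1, giving (3, −2) and (−1, 14).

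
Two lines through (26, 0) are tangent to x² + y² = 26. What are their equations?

A line y − (0) = m(x − (26)) is tangent when its distance from (0, 0) is √26:
[m·(−26) − (0)]² = 26(m² + 1)
25m² − 1 = 0, so m = 1/5 or m = −1/5.
Through (26, 0) these give x − 5y = 26 and x + 5y = 26.

x − 5y = 26 and x + 5y = 26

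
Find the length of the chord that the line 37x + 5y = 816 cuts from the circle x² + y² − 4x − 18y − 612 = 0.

Centre (2, 9), r² = 697. Perpendicular distance d from centre to line = |−697| / √1394 = 697/√1394.
Half the chord is √(r² − d²) = √(697/2), so the full chord is √1394.

√1394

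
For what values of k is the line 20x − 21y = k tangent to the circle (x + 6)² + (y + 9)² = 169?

k = −308 or k = 446

Tangency holds when the distance from the centre (−6, −9) to the line equals the radius 13:
|20·(−6) − 21·(−9) − k| / √841 = 13
|k − (69)| = 13·29, so k = 446 or k = −308.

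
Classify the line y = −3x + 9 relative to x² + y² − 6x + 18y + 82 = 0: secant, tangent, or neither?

neither

Substituting the line into the circle gives 10x² − 114x + 325 = 0.
Discriminant = (−114)² − 4·10·(325) = −4 < 0.
No real roots: the line does not meet the circle.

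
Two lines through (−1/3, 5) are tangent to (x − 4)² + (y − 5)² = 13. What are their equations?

A line y − (5) = m(x − (−1/3)) is tangent when its distance from (4, 5) is √13:
(13/3m − (0))² = 13(m² + 1)
4m² − 9 = 0, so m = −3/2 or m = 3/2.
With m = −3/2: 3x + 2y = 9. With m = 3/2: 3x − 2y = −11.

3x + 2y = 9 and 3x − 2y = −11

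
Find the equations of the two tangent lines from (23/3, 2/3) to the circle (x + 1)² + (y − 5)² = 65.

8x + y = 62 and 4x − 7y = 26

A line y − (2/3) = m(x − (23/3)) is tangent when its distance from (−1, 5) is √65:
[m·(−26/3) − (13/3)]² = 65(m² + 1)
7m² + 52m − 32 = 0, so m = −8 or m = 4/7.
With m = −8: 8x + y = 62. With m = 4/7: 4x − 7y = 26.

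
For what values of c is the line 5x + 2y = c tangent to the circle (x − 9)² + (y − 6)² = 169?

c = 57 ± 13√29

The line touches the circle iff its distance from (9, 6) is 13:
|5·9 + 2·6 − c| / √29 = 13
|c − (57)| = 13√29.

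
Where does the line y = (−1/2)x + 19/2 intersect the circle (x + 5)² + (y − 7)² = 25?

From the line, y = (19 − x)/2. Substituting:
5x² + 30x + 25 = 0  ⟹  x² + 6x + 5 = 0
x = −1 or x = −5, giving (−1, 10) and (−5, 12).

(−5, 12) and (−1, 10)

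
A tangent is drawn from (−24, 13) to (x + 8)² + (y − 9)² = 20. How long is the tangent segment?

6√7

With centre O = (−8, 9), |OP|² = 272 and r² = 20.
The tangent meets the radius at right angles, so tangent² = |PO|² − r² = 272 − 20 = 252.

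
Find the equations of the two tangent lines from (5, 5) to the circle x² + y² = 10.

A line y − (5) = m(x − (5)) is tangent when its distance from (0, 0) is √10:
[m·(−5) − (−5)]² = 10(m² + 1)
3m² − 10m + 3 = 0, so m = 1/3 or m = 3.
With m = 1/3: x − 3y = −10. With m = 3: 3x − y = 10.

x − 3y = −10 and 3x − y = 10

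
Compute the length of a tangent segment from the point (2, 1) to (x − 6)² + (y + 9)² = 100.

Centre (6, −9), r² = 100. |PO|² = (−4)² + (10)² = 116.
By the tangent–radius right angle, tangent length = √(|PO|² − r²) = √16 = 4.

4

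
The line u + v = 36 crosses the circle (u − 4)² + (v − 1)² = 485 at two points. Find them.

(18, 18) and (21, 15)

Express v = −u + 36 and substitute into the circle:
2u² − 78u + 756 = 0  ⟹  u² − 39u + 378 = 0
u = 21 or u = 18, giving (21, 15) and (18, 18).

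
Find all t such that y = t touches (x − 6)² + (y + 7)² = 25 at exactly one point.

t = −12 or t = −2

The line touches the circle iff its distance from (6, −7) is 5:
|0·6 + 1·(−7) − t| / √1 = 5
|t − (−7)| = 5, so t = −2 or t = −12.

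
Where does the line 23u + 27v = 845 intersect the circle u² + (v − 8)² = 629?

Substitute v = (845 − 23u)/27:
1258u² − 28934u − 62900 = 0  ⟹  u² − 23u − 50 = 0
u = 25 or u = −2, giving (25, 10) and (−2, 33).

(−2, 33) and (25, 10)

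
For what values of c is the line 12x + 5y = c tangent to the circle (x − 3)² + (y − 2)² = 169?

For a tangent, require d(centre, line) = r = 13.
|12·3 + 5·2 − c| / √169 = 13
|c − (46)| = 13·13, so c = 215 or c = −123.

c = −123 or c = 215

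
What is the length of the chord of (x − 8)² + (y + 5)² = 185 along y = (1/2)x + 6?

Centre (8, −5), r² = 185. Perpendicular distance d from centre to line = |30| / √5 = 30/√5.
Chord = 2√(r² − d²) = 2·√(5) = 2√5.

2√5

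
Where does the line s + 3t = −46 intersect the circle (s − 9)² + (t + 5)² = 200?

Substitute t = (−46 − s)/3:
10s² − 100s − 110 = 0  ⟹  s² − 10s − 11 = 0
s = 11 or s = −1, giving (11, −19) and (−1, −15).

(−1, −15) and (11, −19)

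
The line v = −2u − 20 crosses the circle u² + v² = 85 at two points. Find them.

(−9, −2) and (−7, −6)

Express v = −2u − 20 and substitute into the circle:
5u² + 80u + 315 = 0  ⟹  u² + 16u + 63 = 0
u = −7 or u = −9, giving (−7, −6) and (−9, −2).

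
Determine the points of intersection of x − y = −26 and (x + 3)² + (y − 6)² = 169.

Express y = x + 26 and substitute into the circle:
2x² + 46x + 240 = 0  ⟹  x² + 23x + 120 = 0
x = −8 or x = −15, giving (−8, 18) and (−15, 11).

(−15, 11) and (−8, 18)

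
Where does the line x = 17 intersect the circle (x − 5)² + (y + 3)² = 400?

The line gives x = 17. Substituting into the circle:
y² + 6y − 247 = 0
y = 13 or y = −19, giving (17, 13) and (17, −19).

(17, −19) and (17, 13)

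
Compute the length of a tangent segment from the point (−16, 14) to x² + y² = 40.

Centre (0, 0), r² = 40. |PO|² = (−16)² + (14)² = 452.
The tangent meets the radius at right angles, so tangent² = |PO|² − r² = 452 − 40 = 412.

2√103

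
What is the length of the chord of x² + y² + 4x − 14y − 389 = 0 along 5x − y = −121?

2√26

Centre (−2, 7), r² = 442. Perpendicular distance d from centre to line = |104| / √26 = 104/√26.
Half the chord is √(r² − d²) = √(26), so the full chord is 2√26.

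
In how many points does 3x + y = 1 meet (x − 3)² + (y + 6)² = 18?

2

Substituting the line into the circle gives 10x² − 48x + 40 = 0.
Discriminant = (−48)² − 4·10·(40) = 704 > 0.
Two real roots: the line is a secant.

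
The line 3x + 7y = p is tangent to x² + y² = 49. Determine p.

For a tangent, require d(centre, line) = r = 7.
|3·0 + 7·0 − p| / √58 = 7
|p| = 7√58.

p = ±7√58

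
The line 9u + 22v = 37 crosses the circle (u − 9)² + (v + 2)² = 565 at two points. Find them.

(−13, 7) and (31, −11)

Substitute v = (37 − 9u)/22:
565u² − 10170u − 227695 = 0  ⟹  u² − 18u − 403 = 0
u = 31 or u = −13, giving (31, −11) and (−13, 7).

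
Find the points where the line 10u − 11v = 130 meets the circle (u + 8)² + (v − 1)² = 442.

Express v = (−130 + 10u)/11 and substitute into the circle:
221u² − 884u − 25857 = 0  ⟹  u² − 4u − 117 = 0
u = 13 or u = −9, giving (13, 0) and (−9, −20).

(−9, −20) and (13, 0)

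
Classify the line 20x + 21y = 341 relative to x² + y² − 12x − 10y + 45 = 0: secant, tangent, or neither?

Substituting the line into the circle gives 841x² − 14732x + 64516 = 0.
Discriminant = (−14732)² − 4·841·(64516) = 0.
A repeated root: the line is tangent.

tangent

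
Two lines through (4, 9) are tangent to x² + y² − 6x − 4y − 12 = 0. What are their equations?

A line y − (9) = m(x − (4)) is tangent when its distance from (3, 2) is 5:
(−1m − (−7))² = 25(m² + 1)
12m² + 7m − 12 = 0, so m = −4/3 or m = 3/4.
With m = −4/3: 4x + 3y = 43. With m = 3/4: 3x − 4y = −24.

4x + 3y = 43 and 3x − 4y = −24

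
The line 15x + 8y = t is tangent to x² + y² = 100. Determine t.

The line touches the circle iff its distance from (0, 0) is 10:
|15·0 + 8·0 − t| / √289 = 10
|t| = 10·17, so t = 170 or t = −170.

t = −170 or t = 170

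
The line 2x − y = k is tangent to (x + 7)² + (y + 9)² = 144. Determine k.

k = −5 ± 12√5

Tangency holds when the distance from the centre (−7, −9) to the line equals the radius 12:
|2·(−7) − 1·(−9) − k| / √5 = 12
|k − (−5)| = 12√5.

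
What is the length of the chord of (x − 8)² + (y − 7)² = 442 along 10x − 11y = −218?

From the line, y = (218 + 10x)/11. Substituting:
221x² + 884x − 25857 = 0  ⟹  x² + 4x − 117 = 0
x = 9 or x = −13, giving (9, 28) and (−13, 8).
Chord length = distance between (9, 28) and (−13, 8) = √884 = 2√221.

2√221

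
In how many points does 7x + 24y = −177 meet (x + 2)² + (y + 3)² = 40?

2

Substituting the line into the circle gives 625x² + 3774x − 9711 = 0.
Discriminant = (3774)² − 4·625·(−9711) = 38520576 > 0.
Two real roots: the line is a secant.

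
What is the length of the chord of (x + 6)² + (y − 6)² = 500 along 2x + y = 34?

The distance from (−6, 6) to the line is 40/√5, and r² = 500.
Chord = 2√(r² − d²) = 2·√(180) = 12√5.

12√5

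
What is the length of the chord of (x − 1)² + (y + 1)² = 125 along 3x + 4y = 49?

10

The distance from (1, −1) to the line is 50/√25, and r² = 125.
Chord = 2√(r² − d²) = 2·√(25) = 10.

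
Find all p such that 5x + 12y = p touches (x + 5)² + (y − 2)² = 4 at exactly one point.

p = −27 or p = 25

The line touches the circle iff its distance from (−5, 2) is 2:
|5·(−5) + 12·2 − p| / √169 = 2
|p − (−1)| = 2·13, so p = 25 or p = −27.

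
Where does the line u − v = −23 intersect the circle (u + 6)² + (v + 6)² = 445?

Express v = u + 23 and substitute into the circle:
2u² + 70u + 432 = 0  ⟹  u² + 35u + 216 = 0
u = −8 or u = −27, giving (−8, 15) and (−27, −4).

(−27, −4) and (−8, 15)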